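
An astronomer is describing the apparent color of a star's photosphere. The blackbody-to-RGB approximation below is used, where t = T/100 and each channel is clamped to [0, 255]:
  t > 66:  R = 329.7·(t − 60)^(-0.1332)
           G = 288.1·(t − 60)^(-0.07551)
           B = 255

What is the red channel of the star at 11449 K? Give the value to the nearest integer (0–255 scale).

t = 11449/100 = 114.49; the t > 66 branch applies.
R = 329.7·(114.49 − 60)^(-0.1332) = 329.7·54.49^(-0.1332) = 329.7·0.58711 = 193.572.
Rounded: 194.

194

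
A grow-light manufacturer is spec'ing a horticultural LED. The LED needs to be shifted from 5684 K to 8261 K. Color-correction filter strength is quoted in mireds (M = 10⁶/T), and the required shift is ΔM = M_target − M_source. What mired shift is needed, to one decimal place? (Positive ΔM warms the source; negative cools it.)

-54.9 mireds

M_source = 10⁶/5684 = 175.932; M_target = 10⁶/8261 = 121.051.
ΔM = 121.051 − 175.932 = -54.882 → -54.9 mireds, a cooling shift.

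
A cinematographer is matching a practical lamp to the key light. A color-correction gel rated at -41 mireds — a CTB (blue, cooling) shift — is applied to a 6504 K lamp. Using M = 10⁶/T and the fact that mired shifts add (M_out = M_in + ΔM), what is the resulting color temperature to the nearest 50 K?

8850 K

M_in = 10⁶/6504 = 153.75 mireds.
M_out = 153.75 + (-41) = 112.75 mireds.
T_out = 10⁶/112.75 = 8869.1 K → 8850 K.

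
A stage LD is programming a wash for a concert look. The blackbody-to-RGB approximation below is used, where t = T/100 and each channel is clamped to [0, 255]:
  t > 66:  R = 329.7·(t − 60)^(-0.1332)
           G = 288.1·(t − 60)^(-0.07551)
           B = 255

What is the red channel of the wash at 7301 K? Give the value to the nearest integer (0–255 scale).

234

t = 7301/100 = 73.01; the t > 66 branch applies.
R = 329.7·(73.01 − 60)^(-0.1332) = 329.7·13.01^(-0.1332) = 329.7·0.71052 = 234.259.
Rounded: 234.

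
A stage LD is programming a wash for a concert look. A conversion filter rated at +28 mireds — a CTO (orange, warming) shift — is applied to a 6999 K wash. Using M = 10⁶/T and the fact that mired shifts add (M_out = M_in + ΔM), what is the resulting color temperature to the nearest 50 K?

5850 K

M_in = 10⁶/6999 = 142.88 mireds.
M_out = 142.88 + (+28) = 170.88 mireds.
T_out = 10⁶/170.88 = 5852.1 K → 5850 K.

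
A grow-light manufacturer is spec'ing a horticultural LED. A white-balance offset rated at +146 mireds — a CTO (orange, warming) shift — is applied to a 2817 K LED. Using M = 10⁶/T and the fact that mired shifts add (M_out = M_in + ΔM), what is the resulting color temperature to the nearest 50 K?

M_in = 10⁶/2817 = 354.99 mireds.
M_out = 354.99 + (+146) = 500.99 mireds.
T_out = 10⁶/500.99 = 1996.1 K → 2000 K.

2000 K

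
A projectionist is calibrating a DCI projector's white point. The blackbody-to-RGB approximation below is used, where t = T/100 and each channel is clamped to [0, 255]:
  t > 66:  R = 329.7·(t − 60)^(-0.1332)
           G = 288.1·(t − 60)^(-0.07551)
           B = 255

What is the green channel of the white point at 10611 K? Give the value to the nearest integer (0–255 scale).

t = 10611/100 = 106.11; the t > 66 branch applies.
G = 288.1·(106.11 − 60)^(-0.07551) = 288.1·46.11^(-0.07551) = 288.1·0.74880 = 215.730.
Rounded: 216.

216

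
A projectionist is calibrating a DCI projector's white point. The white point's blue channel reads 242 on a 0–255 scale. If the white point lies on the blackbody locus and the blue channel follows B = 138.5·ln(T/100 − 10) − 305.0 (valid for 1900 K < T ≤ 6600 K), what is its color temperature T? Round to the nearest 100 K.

ln(t − 10) = (242 + 305.0) / 138.5 = 3.9495.
t − 10 = e^3.9495 = 51.907, so t = 61.907.
T = 100·t = 6191 K → 6200 K to the nearest 100 K.

6200 K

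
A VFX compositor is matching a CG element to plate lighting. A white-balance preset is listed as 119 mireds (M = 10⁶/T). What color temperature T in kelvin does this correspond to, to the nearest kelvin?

8403 K

T = 10⁶ / 119 = 8403.36 K → 8403 K.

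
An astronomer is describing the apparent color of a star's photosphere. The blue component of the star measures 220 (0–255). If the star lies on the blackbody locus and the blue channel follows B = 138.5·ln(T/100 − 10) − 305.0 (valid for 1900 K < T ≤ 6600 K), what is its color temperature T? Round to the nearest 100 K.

5400 K

ln(t − 10) = (220 + 305.0) / 138.5 = 3.7906.
t − 10 = e^3.7906 = 44.284, so t = 54.284.
T = 100·t = 5428 K → 5400 K to the nearest 100 K.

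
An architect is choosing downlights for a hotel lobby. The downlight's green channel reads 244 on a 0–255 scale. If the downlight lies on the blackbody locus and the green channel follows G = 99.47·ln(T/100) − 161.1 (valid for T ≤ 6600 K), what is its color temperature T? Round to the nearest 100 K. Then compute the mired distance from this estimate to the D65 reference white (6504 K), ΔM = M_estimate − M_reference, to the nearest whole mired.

ln t = (244 + 161.1) / 99.47 = 4.0726.
t = e^4.0726 = 58.709.
T = 100·t = 5871 K → 5900 K to the nearest 100 K.
M_estimate = 10⁶/5900 = 169.49; M_reference = 10⁶/6504 = 153.75.
ΔM = 169.49 − 153.75 = 15.74 → +16 mireds.

+16 mireds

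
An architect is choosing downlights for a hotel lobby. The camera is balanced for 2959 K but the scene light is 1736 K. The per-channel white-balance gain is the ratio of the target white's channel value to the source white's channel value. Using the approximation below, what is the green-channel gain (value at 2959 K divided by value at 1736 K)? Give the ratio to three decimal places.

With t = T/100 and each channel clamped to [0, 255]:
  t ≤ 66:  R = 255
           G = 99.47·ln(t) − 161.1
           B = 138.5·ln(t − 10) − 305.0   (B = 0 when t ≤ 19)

1.432

At 1736 K (t = 17.36):
  G = 99.47·ln 17.36 − 161.1 = 99.47·2.8542 − 161.1 = 122.804.
At 2959 K (t = 29.59):
  G = 99.47·ln 29.59 − 161.1 = 99.47·3.3874 − 161.1 = 175.848.
Gain = 175.848 / 122.804 = 1.4319 → 1.432.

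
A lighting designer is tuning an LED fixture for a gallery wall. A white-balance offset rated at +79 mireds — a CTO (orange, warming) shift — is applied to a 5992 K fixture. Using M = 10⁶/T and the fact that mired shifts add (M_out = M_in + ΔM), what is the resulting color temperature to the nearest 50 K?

4050 K

M_in = 10⁶/5992 = 166.89 mireds.
M_out = 166.89 + (+79) = 245.89 mireds.
T_out = 10⁶/245.89 = 4066.9 K → 4050 K.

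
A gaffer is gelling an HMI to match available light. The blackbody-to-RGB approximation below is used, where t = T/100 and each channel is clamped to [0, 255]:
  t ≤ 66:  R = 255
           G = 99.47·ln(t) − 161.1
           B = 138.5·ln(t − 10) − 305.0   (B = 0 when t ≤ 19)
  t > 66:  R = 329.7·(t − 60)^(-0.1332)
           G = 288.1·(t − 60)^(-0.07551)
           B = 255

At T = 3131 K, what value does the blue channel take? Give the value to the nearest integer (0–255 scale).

119

t = 3131/100 = 31.31; the t ≤ 66 branch applies.
B = 138.5·ln(31.31 − 10) − 305.0 = 138.5·ln 21.31 − 305.0 = 138.5·3.0592 − 305.0 = 118.696.
Rounded: 119.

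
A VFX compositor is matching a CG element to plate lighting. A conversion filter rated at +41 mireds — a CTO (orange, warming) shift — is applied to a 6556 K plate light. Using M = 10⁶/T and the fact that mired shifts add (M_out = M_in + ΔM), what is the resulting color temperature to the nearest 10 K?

M_in = 10⁶/6556 = 152.53 mireds.
M_out = 152.53 + (+41) = 193.53 mireds.
T_out = 10⁶/193.53 = 5167.1 K → 5170 K.

5170 K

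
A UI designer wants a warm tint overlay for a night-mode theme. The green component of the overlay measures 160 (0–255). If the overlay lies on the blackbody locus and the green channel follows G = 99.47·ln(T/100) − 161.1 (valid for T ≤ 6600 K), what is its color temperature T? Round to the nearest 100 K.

ln t = (160 + 161.1) / 99.47 = 3.2281.
t = e^3.2281 = 25.232.
T = 100·t = 2523 K → 2500 K to the nearest 100 K.

2500 K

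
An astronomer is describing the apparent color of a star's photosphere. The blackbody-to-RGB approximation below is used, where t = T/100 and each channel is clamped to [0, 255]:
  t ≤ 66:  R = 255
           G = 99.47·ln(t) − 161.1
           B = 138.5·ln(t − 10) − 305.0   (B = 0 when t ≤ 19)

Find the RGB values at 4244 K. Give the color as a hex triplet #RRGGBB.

t = 4244/100 = 42.44; the t ≤ 66 branch applies.
R = 255 by definition for t ≤ 66.
G = 99.47·ln 42.44 − 161.1 = 99.47·3.7481 − 161.1 = 211.723.
B = 138.5·ln(42.44 − 10) − 305.0 = 138.5·ln 32.44 − 305.0 = 138.5·3.4794 − 305.0 = 176.896.
Rounded: (255, 212, 177).
In hex: #FFD4B1.

#FFD4B1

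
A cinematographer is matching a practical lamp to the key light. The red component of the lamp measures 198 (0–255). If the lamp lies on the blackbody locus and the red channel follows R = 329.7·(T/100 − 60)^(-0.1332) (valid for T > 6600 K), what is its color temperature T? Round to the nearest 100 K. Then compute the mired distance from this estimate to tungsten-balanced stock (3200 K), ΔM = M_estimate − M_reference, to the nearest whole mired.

-218 mireds

(t − 60)^(-0.1332) = 198/329.7 = 0.60055.
t − 60 = 0.60055^(1/-0.1332) = 0.60055^(-7.508) = 45.980, so t = 105.980.
T = 100·t = 10598 K → 10600 K to the nearest 100 K.
M_estimate = 10⁶/10600 = 94.34; M_reference = 10⁶/3200 = 312.50.
ΔM = 94.34 − 312.50 = -218.16 → -218 mireds.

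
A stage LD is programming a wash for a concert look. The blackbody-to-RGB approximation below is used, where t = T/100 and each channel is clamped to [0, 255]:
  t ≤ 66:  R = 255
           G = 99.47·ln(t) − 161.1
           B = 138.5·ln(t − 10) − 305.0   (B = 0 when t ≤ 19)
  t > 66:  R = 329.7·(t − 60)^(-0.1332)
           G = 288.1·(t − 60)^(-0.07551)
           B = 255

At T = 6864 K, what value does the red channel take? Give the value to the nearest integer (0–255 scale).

247

t = 6864/100 = 68.64; the t > 66 branch applies.
R = 329.7·(68.64 − 60)^(-0.1332) = 329.7·8.64^(-0.1332) = 329.7·0.75034 = 247.386.
Rounded: 247.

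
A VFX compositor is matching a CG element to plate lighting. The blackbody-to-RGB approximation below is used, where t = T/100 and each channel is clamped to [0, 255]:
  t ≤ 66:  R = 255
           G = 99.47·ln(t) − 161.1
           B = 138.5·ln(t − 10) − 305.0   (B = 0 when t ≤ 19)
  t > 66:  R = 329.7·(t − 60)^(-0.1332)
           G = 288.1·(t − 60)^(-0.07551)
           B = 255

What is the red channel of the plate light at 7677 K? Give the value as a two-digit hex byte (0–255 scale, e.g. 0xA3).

0xE2

t = 7677/100 = 76.77; the t > 66 branch applies.
R = 329.7·(76.77 − 60)^(-0.1332) = 329.7·16.77^(-0.1332) = 329.7·0.68690 = 226.470.
Rounded: 226; in hex, 0xE2.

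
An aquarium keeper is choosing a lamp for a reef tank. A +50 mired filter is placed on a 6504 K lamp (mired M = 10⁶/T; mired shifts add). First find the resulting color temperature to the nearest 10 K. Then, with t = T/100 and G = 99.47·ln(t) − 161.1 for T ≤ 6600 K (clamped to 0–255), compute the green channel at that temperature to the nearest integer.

226

M_in = 10⁶/6504 = 153.75; M_out = 153.75 + (+50) = 203.75.
T_out = 10⁶/203.75 = 4907.9 K → 4910 K; t = 49.1.
G = 99.47·ln 49.1 − 161.1 = 99.47·3.8939 − 161.1 = 226.222.
Rounded: 226.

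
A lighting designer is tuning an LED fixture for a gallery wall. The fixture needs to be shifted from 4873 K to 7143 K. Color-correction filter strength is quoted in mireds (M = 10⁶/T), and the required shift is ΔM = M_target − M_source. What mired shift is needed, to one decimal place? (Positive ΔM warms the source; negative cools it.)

-65.2 mireds

M_source = 10⁶/4873 = 205.212; M_target = 10⁶/7143 = 139.997.
ΔM = 139.997 − 205.212 = -65.215 → -65.2 mireds, a cooling shift.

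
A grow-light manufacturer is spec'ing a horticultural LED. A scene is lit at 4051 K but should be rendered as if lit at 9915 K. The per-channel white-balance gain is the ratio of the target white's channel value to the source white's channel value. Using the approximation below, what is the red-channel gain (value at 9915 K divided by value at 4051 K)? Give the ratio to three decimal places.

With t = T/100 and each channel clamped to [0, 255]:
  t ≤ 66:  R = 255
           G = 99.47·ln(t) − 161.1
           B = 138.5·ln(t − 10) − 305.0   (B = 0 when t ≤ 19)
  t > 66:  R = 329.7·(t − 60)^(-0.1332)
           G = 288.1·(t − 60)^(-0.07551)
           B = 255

0.793

At 4051 K (t = 40.51):
  R = 255 by definition for t ≤ 66.
At 9915 K (t = 99.15):
  R = 329.7·(99.15 − 60)^(-0.1332) = 329.7·39.15^(-0.1332) = 329.7·0.61355 = 202.287.
Gain = 202.287 / 255.000 = 0.7933 → 0.793.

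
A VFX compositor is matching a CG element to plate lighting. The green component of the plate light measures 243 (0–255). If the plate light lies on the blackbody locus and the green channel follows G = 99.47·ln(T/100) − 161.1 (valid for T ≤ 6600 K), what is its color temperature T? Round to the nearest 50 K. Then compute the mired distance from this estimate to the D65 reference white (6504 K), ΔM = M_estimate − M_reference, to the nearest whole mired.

+19 mireds

ln t = (243 + 161.1) / 99.47 = 4.0625.
t = e^4.0625 = 58.121.
T = 100·t = 5812 K → 5800 K to the nearest 50 K.
M_estimate = 10⁶/5800 = 172.41; M_reference = 10⁶/6504 = 153.75.
ΔM = 172.41 − 153.75 = 18.66 → +19 mireds.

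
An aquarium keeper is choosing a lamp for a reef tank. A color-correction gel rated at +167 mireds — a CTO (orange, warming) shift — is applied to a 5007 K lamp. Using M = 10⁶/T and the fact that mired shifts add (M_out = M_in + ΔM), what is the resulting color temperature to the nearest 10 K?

2730 K

M_in = 10⁶/5007 = 199.72 mireds.
M_out = 199.72 + (+167) = 366.72 mireds.
T_out = 10⁶/366.72 = 2726.9 K → 2730 K.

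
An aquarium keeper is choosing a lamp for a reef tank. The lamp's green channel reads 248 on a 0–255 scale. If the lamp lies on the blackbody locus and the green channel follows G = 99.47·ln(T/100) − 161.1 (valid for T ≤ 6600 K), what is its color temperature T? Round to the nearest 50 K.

6100 K

ln t = (248 + 161.1) / 99.47 = 4.1128.
t = e^4.1128 = 61.117.
T = 100·t = 6112 K → 6100 K to the nearest 50 K.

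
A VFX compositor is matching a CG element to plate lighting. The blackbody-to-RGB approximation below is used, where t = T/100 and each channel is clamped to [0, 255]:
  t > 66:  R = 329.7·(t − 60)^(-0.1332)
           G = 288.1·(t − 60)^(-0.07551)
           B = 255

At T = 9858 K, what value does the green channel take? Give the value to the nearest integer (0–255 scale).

219

t = 9858/100 = 98.58; the t > 66 branch applies.
G = 288.1·(98.58 − 60)^(-0.07551) = 288.1·38.58^(-0.07551) = 288.1·0.75895 = 218.654.
Rounded: 219.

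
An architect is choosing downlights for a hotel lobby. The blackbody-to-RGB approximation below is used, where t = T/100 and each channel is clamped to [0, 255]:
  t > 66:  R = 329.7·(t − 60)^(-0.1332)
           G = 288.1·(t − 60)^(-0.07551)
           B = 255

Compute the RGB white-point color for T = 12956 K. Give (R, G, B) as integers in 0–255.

t = 12956/100 = 129.56; the t > 66 branch applies.
R = 329.7·(129.56 − 60)^(-0.1332) = 329.7·69.56^(-0.1332) = 329.7·0.56833 = 187.377.
G = 288.1·(129.56 − 60)^(-0.07551) = 288.1·69.56^(-0.07551) = 288.1·0.72591 = 209.135.
B = 255 by definition for t > 66.
Rounded: (187, 209, 255).

(187, 209, 255)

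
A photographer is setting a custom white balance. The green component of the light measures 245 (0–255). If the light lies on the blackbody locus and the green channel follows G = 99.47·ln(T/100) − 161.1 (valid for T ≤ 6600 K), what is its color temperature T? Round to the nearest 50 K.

ln t = (245 + 161.1) / 99.47 = 4.0826.
t = e^4.0826 = 59.302.
T = 100·t = 5930 K → 5950 K to the nearest 50 K.

5950 K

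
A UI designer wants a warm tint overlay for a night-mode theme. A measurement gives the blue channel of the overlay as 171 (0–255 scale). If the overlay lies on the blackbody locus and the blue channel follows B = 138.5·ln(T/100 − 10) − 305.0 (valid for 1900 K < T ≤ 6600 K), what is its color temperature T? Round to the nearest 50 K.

ln(t − 10) = (171 + 305.0) / 138.5 = 3.4368.
t − 10 = e^3.4368 = 31.088, so t = 41.088.
T = 100·t = 4109 K → 4100 K to the nearest 50 K.

4100 K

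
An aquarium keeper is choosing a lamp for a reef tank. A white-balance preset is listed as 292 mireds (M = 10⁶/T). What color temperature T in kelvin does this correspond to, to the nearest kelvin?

T = 10⁶ / 292 = 3424.66 K → 3425 K.

3425 K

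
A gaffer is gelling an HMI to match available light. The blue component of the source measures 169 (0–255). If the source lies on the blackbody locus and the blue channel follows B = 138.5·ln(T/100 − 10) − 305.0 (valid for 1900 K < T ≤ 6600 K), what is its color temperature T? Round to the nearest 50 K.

4050 K

ln(t − 10) = (169 + 305.0) / 138.5 = 3.4224.
t − 10 = e^3.4224 = 30.642, so t = 40.642.
T = 100·t = 4064 K → 4050 K to the nearest 50 K.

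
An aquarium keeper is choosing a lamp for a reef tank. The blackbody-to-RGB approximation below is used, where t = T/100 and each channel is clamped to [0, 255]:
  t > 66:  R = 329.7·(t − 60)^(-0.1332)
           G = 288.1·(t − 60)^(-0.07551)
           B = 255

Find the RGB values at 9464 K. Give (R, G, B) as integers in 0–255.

(206, 220, 255)

t = 9464/100 = 94.64; the t > 66 branch applies.
R = 329.7·(94.64 − 60)^(-0.1332) = 329.7·34.64^(-0.1332) = 329.7·0.62363 = 205.611.
G = 288.1·(94.64 − 60)^(-0.07551) = 288.1·34.64^(-0.07551) = 288.1·0.76515 = 220.440.
B = 255 by definition for t > 66.
Rounded: (206, 220, 255).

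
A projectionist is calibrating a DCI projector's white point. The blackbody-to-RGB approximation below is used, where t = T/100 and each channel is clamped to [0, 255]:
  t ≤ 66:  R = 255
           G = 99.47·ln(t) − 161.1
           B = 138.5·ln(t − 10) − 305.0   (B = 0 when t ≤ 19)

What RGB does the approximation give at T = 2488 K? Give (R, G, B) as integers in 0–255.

(255, 159, 69)

t = 2488/100 = 24.88; the t ≤ 66 branch applies.
R = 255 by definition for t ≤ 66.
G = 99.47·ln 24.88 − 161.1 = 99.47·3.2141 − 161.1 = 158.603.
B = 138.5·ln(24.88 − 10) − 305.0 = 138.5·ln 14.88 − 305.0 = 138.5·2.7000 − 305.0 = 68.952.
Rounded: (255, 159, 69).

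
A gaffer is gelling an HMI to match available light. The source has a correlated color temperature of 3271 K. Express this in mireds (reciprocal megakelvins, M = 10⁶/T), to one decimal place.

M = 10⁶ / 3271 = 305.717 → 305.7 mireds.

305.7 mireds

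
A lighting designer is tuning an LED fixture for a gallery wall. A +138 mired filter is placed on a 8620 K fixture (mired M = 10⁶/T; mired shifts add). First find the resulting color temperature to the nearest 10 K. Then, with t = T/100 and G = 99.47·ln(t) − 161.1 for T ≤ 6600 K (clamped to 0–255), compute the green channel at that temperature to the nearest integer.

204

M_in = 10⁶/8620 = 116.01; M_out = 116.01 + (+138) = 254.01.
T_out = 10⁶/254.01 = 3936.9 K → 3940 K; t = 39.4.
G = 99.47·ln 39.4 − 161.1 = 99.47·3.6738 − 161.1 = 204.329.
Rounded: 204.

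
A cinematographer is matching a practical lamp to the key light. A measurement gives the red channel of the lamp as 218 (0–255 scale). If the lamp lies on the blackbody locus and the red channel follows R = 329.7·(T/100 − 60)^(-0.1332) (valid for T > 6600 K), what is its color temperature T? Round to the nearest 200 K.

(t − 60)^(-0.1332) = 218/329.7 = 0.66121.
t − 60 = 0.66121^(1/-0.1332) = 0.66121^(-7.508) = 22.326, so t = 82.326.
T = 100·t = 8233 K → 8200 K to the nearest 200 K.

8200 K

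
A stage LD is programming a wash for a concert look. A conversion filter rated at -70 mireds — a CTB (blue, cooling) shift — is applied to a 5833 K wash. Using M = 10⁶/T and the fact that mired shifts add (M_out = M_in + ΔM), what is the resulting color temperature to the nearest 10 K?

9860 K

M_in = 10⁶/5833 = 171.44 mireds.
M_out = 171.44 + (-70) = 101.44 mireds.
T_out = 10⁶/101.44 = 9858.2 K → 9860 K.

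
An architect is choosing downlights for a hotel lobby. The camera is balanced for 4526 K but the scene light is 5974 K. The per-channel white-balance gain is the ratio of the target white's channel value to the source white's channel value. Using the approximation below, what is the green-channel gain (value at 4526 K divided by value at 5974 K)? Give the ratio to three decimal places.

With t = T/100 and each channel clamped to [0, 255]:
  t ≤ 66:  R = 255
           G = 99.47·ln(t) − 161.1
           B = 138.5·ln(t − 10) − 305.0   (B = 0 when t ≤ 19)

0.888

At 5974 K (t = 59.74):
  G = 99.47·ln 59.74 − 161.1 = 99.47·4.0900 − 161.1 = 245.732.
At 4526 K (t = 45.26):
  G = 99.47·ln 45.26 − 161.1 = 99.47·3.8124 − 161.1 = 218.122.
Gain = 218.122 / 245.732 = 0.8876 → 0.888.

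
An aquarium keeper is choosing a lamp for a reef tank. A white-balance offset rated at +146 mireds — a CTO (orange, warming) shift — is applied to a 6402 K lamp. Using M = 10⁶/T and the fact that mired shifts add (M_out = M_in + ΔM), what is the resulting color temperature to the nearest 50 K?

M_in = 10⁶/6402 = 156.20 mireds.
M_out = 156.20 + (+146) = 302.20 mireds.
T_out = 10⁶/302.20 = 3309.1 K → 3300 K.

3300 K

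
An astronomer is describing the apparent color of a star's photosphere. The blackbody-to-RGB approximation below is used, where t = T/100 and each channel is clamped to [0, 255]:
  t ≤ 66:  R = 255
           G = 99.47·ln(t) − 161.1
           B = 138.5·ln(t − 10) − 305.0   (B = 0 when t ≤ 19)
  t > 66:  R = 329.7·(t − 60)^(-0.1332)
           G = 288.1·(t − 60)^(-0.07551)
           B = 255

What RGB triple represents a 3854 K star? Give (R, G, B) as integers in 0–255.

(255, 202, 159)

t = 3854/100 = 38.54; the t ≤ 66 branch applies.
R = 255 by definition for t ≤ 66.
G = 99.47·ln 38.54 − 161.1 = 99.47·3.6517 − 161.1 = 202.134.
B = 138.5·ln(38.54 − 10) − 305.0 = 138.5·ln 28.54 − 305.0 = 138.5·3.3513 − 305.0 = 159.156.
Rounded: (255, 202, 159).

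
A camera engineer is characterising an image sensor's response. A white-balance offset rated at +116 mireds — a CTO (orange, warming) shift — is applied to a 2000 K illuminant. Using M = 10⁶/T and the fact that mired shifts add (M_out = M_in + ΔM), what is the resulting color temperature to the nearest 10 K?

M_in = 10⁶/2000 = 500.00 mireds.
M_out = 500.00 + (+116) = 616.00 mireds.
T_out = 10⁶/616.00 = 1623.4 K → 1620 K.

1620 K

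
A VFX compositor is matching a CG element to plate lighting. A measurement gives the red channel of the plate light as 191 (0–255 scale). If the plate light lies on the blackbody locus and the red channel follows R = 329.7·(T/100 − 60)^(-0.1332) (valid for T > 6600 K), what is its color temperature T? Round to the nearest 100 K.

(t − 60)^(-0.1332) = 191/329.7 = 0.57931.
t − 60 = 0.57931^(1/-0.1332) = 0.57931^(-7.508) = 60.245, so t = 120.245.
T = 100·t = 12025 K → 12000 K to the nearest 100 K.

12000 K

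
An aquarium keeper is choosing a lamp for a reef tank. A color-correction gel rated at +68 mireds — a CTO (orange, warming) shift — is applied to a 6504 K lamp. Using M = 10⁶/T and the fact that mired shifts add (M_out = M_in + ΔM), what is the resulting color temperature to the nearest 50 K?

M_in = 10⁶/6504 = 153.75 mireds.
M_out = 153.75 + (+68) = 221.75 mireds.
T_out = 10⁶/221.75 = 4509.6 K → 4500 K.

4500 K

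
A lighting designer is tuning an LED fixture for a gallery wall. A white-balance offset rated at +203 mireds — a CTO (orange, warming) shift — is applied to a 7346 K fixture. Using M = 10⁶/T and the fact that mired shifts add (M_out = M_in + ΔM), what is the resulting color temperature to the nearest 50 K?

2950 K

M_in = 10⁶/7346 = 136.13 mireds.
M_out = 136.13 + (+203) = 339.13 mireds.
T_out = 10⁶/339.13 = 2948.7 K → 2950 K.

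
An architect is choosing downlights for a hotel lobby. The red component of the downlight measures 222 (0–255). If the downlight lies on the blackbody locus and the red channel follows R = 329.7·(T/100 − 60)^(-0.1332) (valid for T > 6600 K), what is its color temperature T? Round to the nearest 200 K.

8000 K

(t − 60)^(-0.1332) = 222/329.7 = 0.67334.
t − 60 = 0.67334^(1/-0.1332) = 0.67334^(-7.508) = 19.478, so t = 79.478.
T = 100·t = 7948 K → 8000 K to the nearest 200 K.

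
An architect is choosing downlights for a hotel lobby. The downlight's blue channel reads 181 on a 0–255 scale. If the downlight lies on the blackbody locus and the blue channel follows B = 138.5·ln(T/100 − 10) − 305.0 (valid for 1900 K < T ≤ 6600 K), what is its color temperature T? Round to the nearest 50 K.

ln(t − 10) = (181 + 305.0) / 138.5 = 3.5090.
t − 10 = e^3.5090 = 33.416, so t = 43.416.
T = 100·t = 4342 K → 4350 K to the nearest 50 K.

4350 K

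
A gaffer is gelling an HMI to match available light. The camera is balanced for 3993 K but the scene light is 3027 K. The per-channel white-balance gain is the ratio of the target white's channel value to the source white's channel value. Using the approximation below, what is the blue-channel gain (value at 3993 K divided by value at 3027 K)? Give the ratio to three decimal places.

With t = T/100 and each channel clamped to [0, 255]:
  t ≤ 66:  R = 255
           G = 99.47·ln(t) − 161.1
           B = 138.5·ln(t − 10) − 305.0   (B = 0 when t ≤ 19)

At 3027 K (t = 30.27):
  B = 138.5·ln(30.27 − 10) − 305.0 = 138.5·ln 20.27 − 305.0 = 138.5·3.0091 − 305.0 = 111.766.
At 3993 K (t = 39.93):
  B = 138.5·ln(39.93 − 10) − 305.0 = 138.5·ln 29.93 − 305.0 = 138.5·3.3989 − 305.0 = 165.742.
Gain = 165.742 / 111.766 = 1.4829 → 1.483.

1.483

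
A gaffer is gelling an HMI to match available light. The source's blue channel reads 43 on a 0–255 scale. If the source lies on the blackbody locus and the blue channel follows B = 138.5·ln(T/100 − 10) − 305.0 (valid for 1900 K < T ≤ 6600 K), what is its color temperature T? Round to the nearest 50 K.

ln(t − 10) = (43 + 305.0) / 138.5 = 2.5126.
t − 10 = e^2.5126 = 12.337, so t = 22.337.
T = 100·t = 2234 K → 2250 K to the nearest 50 K.

2250 K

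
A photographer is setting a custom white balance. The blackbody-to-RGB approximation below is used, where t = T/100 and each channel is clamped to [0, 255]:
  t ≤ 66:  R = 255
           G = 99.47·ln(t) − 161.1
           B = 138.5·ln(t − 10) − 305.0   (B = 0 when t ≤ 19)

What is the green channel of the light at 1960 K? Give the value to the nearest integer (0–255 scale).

t = 1960/100 = 19.6; the t ≤ 66 branch applies.
G = 99.47·ln 19.6 − 161.1 = 99.47·2.9755 − 161.1 = 134.876.
Rounded: 135.

135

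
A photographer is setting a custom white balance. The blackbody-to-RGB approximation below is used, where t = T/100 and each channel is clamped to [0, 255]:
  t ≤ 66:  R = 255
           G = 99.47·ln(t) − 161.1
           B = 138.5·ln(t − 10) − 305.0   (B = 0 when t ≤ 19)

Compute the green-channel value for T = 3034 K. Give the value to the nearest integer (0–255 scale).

t = 3034/100 = 30.34; the t ≤ 66 branch applies.
G = 99.47·ln 30.34 − 161.1 = 99.47·3.4125 − 161.1 = 178.338.
Rounded: 178.

178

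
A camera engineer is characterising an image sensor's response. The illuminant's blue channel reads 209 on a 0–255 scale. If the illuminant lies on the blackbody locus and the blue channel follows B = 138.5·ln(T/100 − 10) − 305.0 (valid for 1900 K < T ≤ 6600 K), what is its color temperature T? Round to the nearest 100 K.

5100 K

ln(t − 10) = (209 + 305.0) / 138.5 = 3.7112.
t − 10 = e^3.7112 = 40.903, so t = 50.903.
T = 100·t = 5090 K → 5100 K to the nearest 100 K.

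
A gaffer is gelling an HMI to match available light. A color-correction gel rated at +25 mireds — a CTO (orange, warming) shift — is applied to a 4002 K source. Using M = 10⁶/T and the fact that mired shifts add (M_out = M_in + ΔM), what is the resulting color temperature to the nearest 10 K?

M_in = 10⁶/4002 = 249.88 mireds.
M_out = 249.88 + (+25) = 274.88 mireds.
T_out = 10⁶/274.88 = 3638.0 K → 3640 K.

3640 K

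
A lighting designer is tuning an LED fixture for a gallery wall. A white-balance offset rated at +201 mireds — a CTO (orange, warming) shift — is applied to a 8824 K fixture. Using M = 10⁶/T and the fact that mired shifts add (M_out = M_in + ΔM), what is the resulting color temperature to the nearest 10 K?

3180 K

M_in = 10⁶/8824 = 113.33 mireds.
M_out = 113.33 + (+201) = 314.33 mireds.
T_out = 10⁶/314.33 = 3181.4 K → 3180 K.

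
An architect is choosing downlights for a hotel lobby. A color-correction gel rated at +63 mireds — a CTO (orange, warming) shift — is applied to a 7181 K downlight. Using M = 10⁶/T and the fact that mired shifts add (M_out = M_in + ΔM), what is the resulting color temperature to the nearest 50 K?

M_in = 10⁶/7181 = 139.26 mireds.
M_out = 139.26 + (+63) = 202.26 mireds.
T_out = 10⁶/202.26 = 4944.2 K → 4950 K.

4950 K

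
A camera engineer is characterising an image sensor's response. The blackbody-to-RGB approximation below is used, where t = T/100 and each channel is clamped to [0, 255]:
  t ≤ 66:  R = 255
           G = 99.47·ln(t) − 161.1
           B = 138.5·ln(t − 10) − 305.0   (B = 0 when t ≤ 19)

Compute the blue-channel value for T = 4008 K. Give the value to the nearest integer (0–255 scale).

166

t = 4008/100 = 40.08; the t ≤ 66 branch applies.
B = 138.5·ln(40.08 − 10) − 305.0 = 138.5·ln 30.08 − 305.0 = 138.5·3.4039 − 305.0 = 166.435.
Rounded: 166.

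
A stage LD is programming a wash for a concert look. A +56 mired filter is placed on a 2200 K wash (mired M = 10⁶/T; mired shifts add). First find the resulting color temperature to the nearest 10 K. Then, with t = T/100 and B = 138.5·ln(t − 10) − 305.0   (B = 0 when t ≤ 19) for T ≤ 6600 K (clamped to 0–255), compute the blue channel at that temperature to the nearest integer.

M_in = 10⁶/2200 = 454.55; M_out = 454.55 + (+56) = 510.55.
T_out = 10⁶/510.55 = 1958.7 K → 1960 K; t = 19.6.
B = 138.5·ln(19.6 − 10) − 305.0 = 138.5·ln 9.6 − 305.0 = 138.5·2.2618 − 305.0 = 8.254.
Rounded: 8.

8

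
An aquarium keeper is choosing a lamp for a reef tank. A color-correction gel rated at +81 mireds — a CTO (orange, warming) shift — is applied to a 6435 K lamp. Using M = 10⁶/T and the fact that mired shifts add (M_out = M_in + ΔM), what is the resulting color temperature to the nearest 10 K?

4230 K

M_in = 10⁶/6435 = 155.40 mireds.
M_out = 155.40 + (+81) = 236.40 mireds.
T_out = 10⁶/236.40 = 4230.1 K → 4230 K.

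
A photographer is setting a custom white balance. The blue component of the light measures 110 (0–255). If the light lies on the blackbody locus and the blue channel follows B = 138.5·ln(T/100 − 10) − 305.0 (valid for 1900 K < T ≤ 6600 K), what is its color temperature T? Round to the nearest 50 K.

3000 K

ln(t − 10) = (110 + 305.0) / 138.5 = 2.9964.
t − 10 = e^2.9964 = 20.013, so t = 30.013.
T = 100·t = 3001 K → 3000 K to the nearest 50 K.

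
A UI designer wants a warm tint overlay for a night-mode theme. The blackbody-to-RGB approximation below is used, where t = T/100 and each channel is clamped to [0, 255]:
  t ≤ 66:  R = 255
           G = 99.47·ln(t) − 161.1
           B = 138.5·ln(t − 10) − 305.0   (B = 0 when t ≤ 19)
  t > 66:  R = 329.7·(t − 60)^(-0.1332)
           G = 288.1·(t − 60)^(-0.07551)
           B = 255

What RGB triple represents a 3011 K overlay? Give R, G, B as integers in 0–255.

R=255, G=178, B=111

t = 3011/100 = 30.11; the t ≤ 66 branch applies.
R = 255 by definition for t ≤ 66.
G = 99.47·ln 30.11 − 161.1 = 99.47·3.4049 − 161.1 = 177.581.
B = 138.5·ln(30.11 − 10) − 305.0 = 138.5·ln 20.11 − 305.0 = 138.5·3.0012 − 305.0 = 110.669.
Rounded: (255, 178, 111).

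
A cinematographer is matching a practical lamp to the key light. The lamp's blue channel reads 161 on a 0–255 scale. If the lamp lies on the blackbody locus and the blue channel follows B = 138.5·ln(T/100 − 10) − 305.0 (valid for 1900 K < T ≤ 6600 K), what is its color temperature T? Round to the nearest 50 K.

3900 K

ln(t − 10) = (161 + 305.0) / 138.5 = 3.3646.
t − 10 = e^3.3646 = 28.923, so t = 38.923.
T = 100·t = 3892 K → 3900 K to the nearest 50 K.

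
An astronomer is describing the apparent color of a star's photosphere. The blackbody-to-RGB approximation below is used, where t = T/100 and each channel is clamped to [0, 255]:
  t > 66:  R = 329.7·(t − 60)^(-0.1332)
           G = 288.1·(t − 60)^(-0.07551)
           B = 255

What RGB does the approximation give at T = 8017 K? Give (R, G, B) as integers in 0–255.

t = 8017/100 = 80.17; the t > 66 branch applies.
R = 329.7·(80.17 − 60)^(-0.1332) = 329.7·20.17^(-0.1332) = 329.7·0.67021 = 220.969.
G = 288.1·(80.17 − 60)^(-0.07551) = 288.1·20.17^(-0.07551) = 288.1·0.79704 = 229.628.
B = 255 by definition for t > 66.
Rounded: (221, 230, 255).

(221, 230, 255)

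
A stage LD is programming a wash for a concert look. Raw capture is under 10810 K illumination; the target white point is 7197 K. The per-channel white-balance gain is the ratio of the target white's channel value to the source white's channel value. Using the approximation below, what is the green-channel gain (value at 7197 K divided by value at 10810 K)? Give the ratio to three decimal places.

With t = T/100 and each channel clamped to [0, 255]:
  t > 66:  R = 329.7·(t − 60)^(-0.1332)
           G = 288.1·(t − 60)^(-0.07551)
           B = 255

At 10810 K (t = 108.1):
  G = 288.1·(108.1 − 60)^(-0.07551) = 288.1·48.1^(-0.07551) = 288.1·0.74642 = 215.043.
At 7197 K (t = 71.97):
  G = 288.1·(71.97 − 60)^(-0.07551) = 288.1·11.97^(-0.07551) = 288.1·0.82907 = 238.856.
Gain = 238.856 / 215.043 = 1.1107 → 1.111.

1.111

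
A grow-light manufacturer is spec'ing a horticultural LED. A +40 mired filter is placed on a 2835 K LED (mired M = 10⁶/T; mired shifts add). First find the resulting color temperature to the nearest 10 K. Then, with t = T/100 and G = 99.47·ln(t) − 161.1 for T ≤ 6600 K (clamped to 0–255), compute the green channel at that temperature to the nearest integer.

M_in = 10⁶/2835 = 352.73; M_out = 352.73 + (+40) = 392.73.
T_out = 10⁶/392.73 = 2546.3 K → 2550 K; t = 25.5.
G = 99.47·ln 25.5 − 161.1 = 99.47·3.2387 − 161.1 = 161.051.
Rounded: 161.

161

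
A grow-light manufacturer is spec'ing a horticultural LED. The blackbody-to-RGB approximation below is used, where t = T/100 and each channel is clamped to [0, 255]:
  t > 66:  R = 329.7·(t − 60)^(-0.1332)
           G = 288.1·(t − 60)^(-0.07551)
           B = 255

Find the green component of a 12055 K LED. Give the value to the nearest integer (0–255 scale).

211

t = 12055/100 = 120.55; the t > 66 branch applies.
G = 288.1·(120.55 − 60)^(-0.07551) = 288.1·60.55^(-0.07551) = 288.1·0.73355 = 211.337.
Rounded: 211.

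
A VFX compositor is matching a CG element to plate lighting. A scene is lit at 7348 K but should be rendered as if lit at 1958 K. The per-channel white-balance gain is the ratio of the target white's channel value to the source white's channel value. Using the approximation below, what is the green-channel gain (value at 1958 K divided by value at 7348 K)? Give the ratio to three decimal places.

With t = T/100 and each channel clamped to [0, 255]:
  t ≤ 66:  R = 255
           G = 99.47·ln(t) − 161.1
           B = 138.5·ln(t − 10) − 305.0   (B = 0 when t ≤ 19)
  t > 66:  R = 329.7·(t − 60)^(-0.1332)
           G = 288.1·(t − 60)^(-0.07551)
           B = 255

0.569

At 7348 K (t = 73.48):
  G = 288.1·(73.48 − 60)^(-0.07551) = 288.1·13.48^(-0.07551) = 288.1·0.82167 = 236.723.
At 1958 K (t = 19.58):
  G = 99.47·ln 19.58 − 161.1 = 99.47·2.9745 − 161.1 = 134.774.
Gain = 134.774 / 236.723 = 0.5693 → 0.569.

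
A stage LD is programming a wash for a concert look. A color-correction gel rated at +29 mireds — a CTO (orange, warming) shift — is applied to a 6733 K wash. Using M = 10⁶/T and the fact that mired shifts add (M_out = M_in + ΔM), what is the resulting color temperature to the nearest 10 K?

5630 K

M_in = 10⁶/6733 = 148.52 mireds.
M_out = 148.52 + (+29) = 177.52 mireds.
T_out = 10⁶/177.52 = 5633.1 K → 5630 K.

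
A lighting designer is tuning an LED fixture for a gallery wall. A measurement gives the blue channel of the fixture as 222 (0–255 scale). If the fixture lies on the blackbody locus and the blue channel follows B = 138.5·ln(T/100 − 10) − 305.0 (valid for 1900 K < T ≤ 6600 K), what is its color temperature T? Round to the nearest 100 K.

ln(t − 10) = (222 + 305.0) / 138.5 = 3.8051.
t − 10 = e^3.8051 = 44.928, so t = 54.928.
T = 100·t = 5493 K → 5500 K to the nearest 100 K.

5500 K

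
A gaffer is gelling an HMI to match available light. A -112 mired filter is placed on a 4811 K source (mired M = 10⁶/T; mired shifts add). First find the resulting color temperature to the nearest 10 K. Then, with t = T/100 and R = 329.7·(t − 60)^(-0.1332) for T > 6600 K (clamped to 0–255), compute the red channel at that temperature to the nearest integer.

M_in = 10⁶/4811 = 207.86; M_out = 207.86 + (-112) = 95.86.
T_out = 10⁶/95.86 = 10432.2 K → 10430 K; t = 104.3.
R = 329.7·(104.3 − 60)^(-0.1332) = 329.7·44.3^(-0.1332) = 329.7·0.60353 = 198.984.
Rounded: 199.

199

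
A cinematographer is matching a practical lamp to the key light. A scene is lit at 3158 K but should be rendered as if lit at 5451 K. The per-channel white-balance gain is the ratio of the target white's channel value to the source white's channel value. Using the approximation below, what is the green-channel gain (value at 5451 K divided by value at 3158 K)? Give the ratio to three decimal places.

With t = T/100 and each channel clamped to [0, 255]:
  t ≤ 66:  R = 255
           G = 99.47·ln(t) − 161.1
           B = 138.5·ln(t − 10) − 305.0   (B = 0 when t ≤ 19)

1.298

At 3158 K (t = 31.58):
  G = 99.47·ln 31.58 − 161.1 = 99.47·3.4525 − 161.1 = 182.323.
At 5451 K (t = 54.51):
  G = 99.47·ln 54.51 − 161.1 = 99.47·3.9984 − 161.1 = 236.619.
Gain = 236.619 / 182.323 = 1.2978 → 1.298.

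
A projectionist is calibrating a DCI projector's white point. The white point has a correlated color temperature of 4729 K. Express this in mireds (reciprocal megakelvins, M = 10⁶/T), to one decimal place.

M = 10⁶ / 4729 = 211.461 → 211.5 mireds.

211.5 mireds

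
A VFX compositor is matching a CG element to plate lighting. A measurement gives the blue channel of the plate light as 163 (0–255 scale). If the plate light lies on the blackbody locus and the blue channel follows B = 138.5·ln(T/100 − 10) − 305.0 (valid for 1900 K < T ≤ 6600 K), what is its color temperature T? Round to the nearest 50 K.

ln(t − 10) = (163 + 305.0) / 138.5 = 3.3791.
t − 10 = e^3.3791 = 29.343, so t = 39.343.
T = 100·t = 3934 K → 3950 K to the nearest 50 K.

3950 K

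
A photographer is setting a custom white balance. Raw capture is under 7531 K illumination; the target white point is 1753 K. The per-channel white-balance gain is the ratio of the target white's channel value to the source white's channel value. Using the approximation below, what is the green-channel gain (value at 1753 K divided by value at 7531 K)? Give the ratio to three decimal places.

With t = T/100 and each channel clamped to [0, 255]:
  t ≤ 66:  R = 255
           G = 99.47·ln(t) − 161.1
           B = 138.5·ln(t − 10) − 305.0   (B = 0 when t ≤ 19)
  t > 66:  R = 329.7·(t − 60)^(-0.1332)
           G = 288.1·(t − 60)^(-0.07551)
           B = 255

At 7531 K (t = 75.31):
  G = 288.1·(75.31 − 60)^(-0.07551) = 288.1·15.31^(-0.07551) = 288.1·0.81381 = 234.458.
At 1753 K (t = 17.53):
  G = 99.47·ln 17.53 − 161.1 = 99.47·2.8639 − 161.1 = 123.773.
Gain = 123.773 / 234.458 = 0.5279 → 0.528.

0.528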